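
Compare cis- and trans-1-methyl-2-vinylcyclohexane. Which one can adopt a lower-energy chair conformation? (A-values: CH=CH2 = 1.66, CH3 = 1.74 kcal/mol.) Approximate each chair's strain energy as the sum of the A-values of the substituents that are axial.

At 1,2 positions (parity opposite): cis → (a,e or e,a); trans → (e,e or a,a).
Best chair for cis: E = 1.66 kcal/mol; best chair for trans: E = 0.00 kcal/mol.
The trans isomer is lower by 1.66 kcal/mol.

trans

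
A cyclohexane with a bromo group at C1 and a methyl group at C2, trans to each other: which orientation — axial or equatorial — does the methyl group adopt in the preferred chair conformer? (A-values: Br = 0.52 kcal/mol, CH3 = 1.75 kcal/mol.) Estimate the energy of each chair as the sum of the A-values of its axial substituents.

equatorial

C1 and C2 have opposite parity, so for the trans isomer the two substituents are e,e in one chair and a,a in the other.
Chair I (bromo axial, methyl axial): E = 2.27 kcal/mol.
Chair II (bromo equatorial, methyl equatorial): E = 0.00 kcal/mol.
Chair II is the more stable (lower-energy) conformer, and in that chair the methyl group is equatorial.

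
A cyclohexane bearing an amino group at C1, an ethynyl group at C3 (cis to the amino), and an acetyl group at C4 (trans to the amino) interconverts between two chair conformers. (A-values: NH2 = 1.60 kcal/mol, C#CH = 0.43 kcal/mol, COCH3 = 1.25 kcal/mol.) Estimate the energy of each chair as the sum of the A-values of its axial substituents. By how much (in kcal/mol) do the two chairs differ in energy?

3.28 kcal/mol

Chair I (amino axial, ethynyl axial, acetyl axial): E = 3.28 kcal/mol.
Chair II (amino equatorial, ethynyl equatorial, acetyl equatorial): E = 0.00 kcal/mol.
ΔE = 3.28 − 0.00 = 3.28 kcal/mol; chair II is more stable.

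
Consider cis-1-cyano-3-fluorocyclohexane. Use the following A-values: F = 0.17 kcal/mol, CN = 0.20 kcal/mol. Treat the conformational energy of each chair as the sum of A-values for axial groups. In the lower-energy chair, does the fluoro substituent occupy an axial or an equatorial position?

C1 and C3 have the same parity, so for the cis isomer the two substituents are e,e in one chair and a,a in the other.
Chair I (fluoro axial, cyano axial): E = 0.37 kcal/mol.
Chair II (fluoro equatorial, cyano equatorial): E = 0.00 kcal/mol.
Chair II is the more stable (lower-energy) conformer, and in that chair the fluoro group is equatorial.

equatorial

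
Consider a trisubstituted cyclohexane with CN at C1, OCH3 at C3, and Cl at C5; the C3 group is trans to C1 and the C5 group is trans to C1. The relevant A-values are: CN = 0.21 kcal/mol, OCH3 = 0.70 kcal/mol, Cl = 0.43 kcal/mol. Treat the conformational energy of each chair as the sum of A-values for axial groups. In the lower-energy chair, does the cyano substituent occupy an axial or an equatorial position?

axial

Chair I (cyano axial, methoxy equatorial, chloro equatorial): E = 0.21 kcal/mol.
Chair II (cyano equatorial, methoxy axial, chloro axial): E = 1.13 kcal/mol.
Chair I is the more stable (lower-energy) conformer, and in that chair the cyano group is axial.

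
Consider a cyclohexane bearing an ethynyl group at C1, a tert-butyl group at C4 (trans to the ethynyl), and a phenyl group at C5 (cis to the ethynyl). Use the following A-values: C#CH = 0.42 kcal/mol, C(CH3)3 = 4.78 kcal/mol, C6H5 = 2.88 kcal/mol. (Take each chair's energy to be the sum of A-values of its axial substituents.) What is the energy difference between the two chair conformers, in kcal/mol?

8.08 kcal/mol

Chair I (ethynyl axial, tert-butyl axial, phenyl axial): E = 8.08 kcal/mol.
Chair II (ethynyl equatorial, tert-butyl equatorial, phenyl equatorial): E = 0.00 kcal/mol.
ΔE = 8.08 − 0.00 = 8.08 kcal/mol; chair II is more stable.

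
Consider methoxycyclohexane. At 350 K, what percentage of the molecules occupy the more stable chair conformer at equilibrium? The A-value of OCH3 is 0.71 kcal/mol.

One chair has the methoxy group axial (E = 0.71 kcal/mol) and the other has it equatorial (E = 0).
ΔG = 0.71 kcal/mol between the two chairs.
K = exp(ΔG/RT) with R = 1.987×10⁻³ kcal mol⁻¹ K⁻¹ and T = 350 K gives K ≈ 2.78.
Fraction in the lower-energy chair = K/(K+1) = 73.5%.

73.5%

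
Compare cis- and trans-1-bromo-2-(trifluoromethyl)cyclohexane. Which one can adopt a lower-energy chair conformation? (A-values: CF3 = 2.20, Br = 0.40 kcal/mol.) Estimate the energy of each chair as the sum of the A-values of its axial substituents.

At 1,2 positions (parity opposite): cis → (a,e or e,a); trans → (e,e or a,a).
Best chair for cis: E = 0.40 kcal/mol; best chair for trans: E = 0.00 kcal/mol.
The trans isomer is lower by 0.40 kcal/mol.

trans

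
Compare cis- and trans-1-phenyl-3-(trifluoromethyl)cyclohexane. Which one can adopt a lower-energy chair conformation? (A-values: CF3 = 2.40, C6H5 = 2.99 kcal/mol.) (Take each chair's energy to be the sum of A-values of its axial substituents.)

At 1,3 positions (parity same): cis → (e,e or a,a); trans → (a,e or e,a).
Best chair for cis: E = 0.00 kcal/mol; best chair for trans: E = 2.40 kcal/mol.
The cis isomer is lower by 2.40 kcal/mol.

cis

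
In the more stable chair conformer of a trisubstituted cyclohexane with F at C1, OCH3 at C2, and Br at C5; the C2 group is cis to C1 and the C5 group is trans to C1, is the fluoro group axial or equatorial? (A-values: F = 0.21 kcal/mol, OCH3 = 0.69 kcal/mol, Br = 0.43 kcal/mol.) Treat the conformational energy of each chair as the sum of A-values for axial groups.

Chair I (fluoro axial, methoxy equatorial, bromo equatorial): E = 0.21 kcal/mol.
Chair II (fluoro equatorial, methoxy axial, bromo axial): E = 1.12 kcal/mol.
Chair I is the more stable (lower-energy) conformer, and in that chair the fluoro group is axial.

axial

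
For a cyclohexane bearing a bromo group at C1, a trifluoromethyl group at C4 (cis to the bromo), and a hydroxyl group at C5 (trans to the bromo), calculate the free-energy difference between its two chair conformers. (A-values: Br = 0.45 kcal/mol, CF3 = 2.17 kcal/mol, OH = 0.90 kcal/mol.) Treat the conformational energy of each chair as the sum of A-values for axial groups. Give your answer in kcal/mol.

Chair I (bromo axial, trifluoromethyl equatorial, hydroxyl equatorial): E = 0.45 kcal/mol.
Chair II (bromo equatorial, trifluoromethyl axial, hydroxyl axial): E = 3.07 kcal/mol.
ΔE = 3.07 − 0.45 = 2.62 kcal/mol; chair I is more stable.

2.62 kcal/mol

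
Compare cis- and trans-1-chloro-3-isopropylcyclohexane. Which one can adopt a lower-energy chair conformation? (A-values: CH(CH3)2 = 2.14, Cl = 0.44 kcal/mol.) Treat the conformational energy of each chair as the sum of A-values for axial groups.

cis

At 1,3 positions (parity same): cis → (e,e or a,a); trans → (a,e or e,a).
Best chair for cis: E = 0.00 kcal/mol; best chair for trans: E = 0.44 kcal/mol.
The cis isomer is lower by 0.44 kcal/mol.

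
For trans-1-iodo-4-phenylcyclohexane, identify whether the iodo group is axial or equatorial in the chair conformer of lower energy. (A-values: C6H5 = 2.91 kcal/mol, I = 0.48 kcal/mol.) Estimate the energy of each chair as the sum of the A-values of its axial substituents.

C1 and C4 have opposite parity, so for the trans isomer the two substituents are e,e in one chair and a,a in the other.
Chair I (phenyl axial, iodo axial): E = 3.39 kcal/mol.
Chair II (phenyl equatorial, iodo equatorial): E = 0.00 kcal/mol.
Chair II is the more stable (lower-energy) conformer, and in that chair the iodo group is equatorial.

equatorial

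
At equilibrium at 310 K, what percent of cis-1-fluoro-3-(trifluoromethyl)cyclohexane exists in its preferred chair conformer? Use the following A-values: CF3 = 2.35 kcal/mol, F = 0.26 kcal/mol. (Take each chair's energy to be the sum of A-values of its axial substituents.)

C1 and C3 have the same parity, so for the cis isomer the two substituents are e,e in one chair and a,a in the other.
Chair I (trifluoromethyl axial, fluoro axial): E = 2.61 kcal/mol; chair II (trifluoromethyl equatorial, fluoro equatorial): E = 0.00 kcal/mol.
ΔG = 2.61 kcal/mol between the two chairs.
K = exp(ΔG/RT) with R = 1.987×10⁻³ kcal mol⁻¹ K⁻¹ and T = 310 K gives K ≈ 69.2.
Fraction in the lower-energy chair = K/(K+1) = 98.6%.

98.6%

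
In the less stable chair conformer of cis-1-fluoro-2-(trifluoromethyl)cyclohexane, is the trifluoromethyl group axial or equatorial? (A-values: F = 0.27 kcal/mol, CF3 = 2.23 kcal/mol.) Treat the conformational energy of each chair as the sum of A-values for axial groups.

axial

C1 and C2 have opposite parity, so for the cis isomer the two substituents are one axial and one equatorial in each chair.
Chair I (fluoro axial, trifluoromethyl equatorial): E = 0.27 kcal/mol.
Chair II (fluoro equatorial, trifluoromethyl axial): E = 2.23 kcal/mol.
Chair II is the less stable (higher-energy) conformer, and in that chair the trifluoromethyl group is axial.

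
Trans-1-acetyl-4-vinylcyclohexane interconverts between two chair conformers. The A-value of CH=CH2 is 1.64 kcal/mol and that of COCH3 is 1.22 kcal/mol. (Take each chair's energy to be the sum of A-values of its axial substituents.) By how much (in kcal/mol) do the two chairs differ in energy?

2.86 kcal/mol

C1 and C4 have opposite parity, so for the trans isomer the two substituents are e,e in one chair and a,a in the other.
Chair I (vinyl axial, acetyl axial): E = 2.86 kcal/mol.
Chair II (vinyl equatorial, acetyl equatorial): E = 0.00 kcal/mol.
ΔE = 2.86 − 0.00 = 2.86 kcal/mol; chair II is more stable.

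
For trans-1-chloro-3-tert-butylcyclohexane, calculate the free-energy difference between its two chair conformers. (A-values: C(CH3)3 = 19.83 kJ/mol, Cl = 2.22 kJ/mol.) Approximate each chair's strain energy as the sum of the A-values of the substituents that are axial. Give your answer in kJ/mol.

17.61 kJ/mol

C1 and C3 have the same parity, so for the trans isomer the two substituents are one axial and one equatorial in each chair.
Chair I (tert-butyl axial, chloro equatorial): E = 19.83 kJ/mol.
Chair II (tert-butyl equatorial, chloro axial): E = 2.22 kJ/mol.
ΔE = 19.83 − 2.22 = 17.61 kJ/mol; chair II is more stable.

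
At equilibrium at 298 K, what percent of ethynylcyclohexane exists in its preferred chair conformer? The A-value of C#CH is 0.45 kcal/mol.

One chair has the ethynyl group axial (E = 0.45 kcal/mol) and the other has it equatorial (E = 0).
ΔG = 0.45 kcal/mol between the two chairs.
K = exp(ΔG/RT) with R = 1.987×10⁻³ kcal mol⁻¹ K⁻¹ and T = 298 K gives K ≈ 2.14.
Fraction in the lower-energy chair = K/(K+1) = 68.1%.

68.1%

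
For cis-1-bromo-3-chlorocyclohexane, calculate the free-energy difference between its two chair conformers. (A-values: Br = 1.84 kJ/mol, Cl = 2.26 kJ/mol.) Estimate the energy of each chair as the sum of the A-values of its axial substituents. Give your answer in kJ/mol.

4.10 kJ/mol

C1 and C3 have the same parity, so for the cis isomer the two substituents are e,e in one chair and a,a in the other.
Chair I (bromo axial, chloro axial): E = 4.10 kJ/mol.
Chair II (bromo equatorial, chloro equatorial): E = 0.00 kJ/mol.
ΔE = 4.10 − 0.00 = 4.10 kJ/mol; chair II is more stable.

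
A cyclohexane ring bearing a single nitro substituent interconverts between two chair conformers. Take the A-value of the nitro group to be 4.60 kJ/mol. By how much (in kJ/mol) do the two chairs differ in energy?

A monosubstituted cyclohexane has one chair with the nitro group axial (E = A = 4.60 kJ/mol) and one with it equatorial (E = 0).
ΔE = 4.60 − 0 = 4.60 kJ/mol.

4.60 kJ/mol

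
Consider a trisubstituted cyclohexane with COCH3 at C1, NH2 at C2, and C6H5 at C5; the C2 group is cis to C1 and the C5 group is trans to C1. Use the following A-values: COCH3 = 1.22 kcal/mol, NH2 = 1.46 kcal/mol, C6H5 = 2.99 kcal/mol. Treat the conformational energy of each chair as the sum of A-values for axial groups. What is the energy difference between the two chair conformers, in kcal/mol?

Chair I (acetyl axial, amino equatorial, phenyl equatorial): E = 1.22 kcal/mol.
Chair II (acetyl equatorial, amino axial, phenyl axial): E = 4.45 kcal/mol.
ΔE = 4.45 − 1.22 = 3.23 kcal/mol; chair I is more stable.

3.23 kcal/mol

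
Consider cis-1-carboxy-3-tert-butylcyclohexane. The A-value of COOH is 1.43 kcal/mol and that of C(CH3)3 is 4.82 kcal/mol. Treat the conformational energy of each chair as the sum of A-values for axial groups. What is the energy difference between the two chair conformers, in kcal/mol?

6.25 kcal/mol

C1 and C3 have the same parity, so for the cis isomer the two substituents are e,e in one chair and a,a in the other.
Chair I (carboxyl axial, tert-butyl axial): E = 6.25 kcal/mol.
Chair II (carboxyl equatorial, tert-butyl equatorial): E = 0.00 kcal/mol.
ΔE = 6.25 − 0.00 = 6.25 kcal/mol; chair II is more stable.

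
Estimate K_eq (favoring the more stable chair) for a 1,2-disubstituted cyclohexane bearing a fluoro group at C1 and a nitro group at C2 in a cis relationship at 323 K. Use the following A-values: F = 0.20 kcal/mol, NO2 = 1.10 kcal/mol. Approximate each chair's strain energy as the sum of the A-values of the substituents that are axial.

C1 and C2 have opposite parity, so for the cis isomer the two substituents are one axial and one equatorial in each chair.
Chair I (fluoro axial, nitro equatorial): E = 0.20 kcal/mol; chair II (fluoro equatorial, nitro axial): E = 1.10 kcal/mol.
ΔG = 0.90 kcal/mol between the two chairs.
K = exp(ΔG/RT) with R = 1.987×10⁻³ kcal mol⁻¹ K⁻¹ and T = 323 K gives K ≈ 4.06.

K ≈ 4.06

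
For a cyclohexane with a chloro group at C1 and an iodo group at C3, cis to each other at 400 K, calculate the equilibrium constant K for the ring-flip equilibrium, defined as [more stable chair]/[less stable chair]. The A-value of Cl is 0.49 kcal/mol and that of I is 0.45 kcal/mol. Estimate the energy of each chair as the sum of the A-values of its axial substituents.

K ≈ 3.26

C1 and C3 have the same parity, so for the cis isomer the two substituents are e,e in one chair and a,a in the other.
Chair I (chloro axial, iodo axial): E = 0.94 kcal/mol; chair II (chloro equatorial, iodo equatorial): E = 0.00 kcal/mol.
ΔG = 0.94 kcal/mol between the two chairs.
K = exp(ΔG/RT) with R = 1.987×10⁻³ kcal mol⁻¹ K⁻¹ and T = 400 K gives K ≈ 3.26.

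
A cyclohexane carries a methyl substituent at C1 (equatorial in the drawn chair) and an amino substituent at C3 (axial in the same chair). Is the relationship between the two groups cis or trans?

trans

C1 and C3 have the same parity, so their axial bonds point in the same direction.
With same-parity carbons, two substituents on the same face are both axial or both equatorial; opposite faces give one of each.
Here the groups are equatorial/axial → opposite face → trans.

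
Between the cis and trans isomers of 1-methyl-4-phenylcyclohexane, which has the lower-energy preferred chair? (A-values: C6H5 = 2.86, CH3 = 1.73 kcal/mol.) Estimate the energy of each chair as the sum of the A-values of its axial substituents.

At 1,4 positions (parity opposite): cis → (a,e or e,a); trans → (e,e or a,a).
Best chair for cis: E = 1.73 kcal/mol; best chair for trans: E = 0.00 kcal/mol.
The trans isomer is lower by 1.73 kcal/mol.

trans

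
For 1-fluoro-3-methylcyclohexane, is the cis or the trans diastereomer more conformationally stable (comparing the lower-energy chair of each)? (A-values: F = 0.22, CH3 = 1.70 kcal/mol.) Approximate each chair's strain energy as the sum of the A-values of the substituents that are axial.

cis

At 1,3 positions (parity same): cis → (e,e or a,a); trans → (a,e or e,a).
Best chair for cis: E = 0.00 kcal/mol; best chair for trans: E = 0.22 kcal/mol.
The cis isomer is lower by 0.22 kcal/mol.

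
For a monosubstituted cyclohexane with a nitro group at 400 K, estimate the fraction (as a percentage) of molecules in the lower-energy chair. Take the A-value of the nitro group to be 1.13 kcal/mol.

One chair has the nitro group axial (E = 1.13 kcal/mol) and the other has it equatorial (E = 0).
ΔG = 1.13 kcal/mol between the two chairs.
K = exp(ΔG/RT) with R = 1.987×10⁻³ kcal mol⁻¹ K⁻¹ and T = 400 K gives K ≈ 4.14.
Fraction in the lower-energy chair = K/(K+1) = 80.6%.

80.6%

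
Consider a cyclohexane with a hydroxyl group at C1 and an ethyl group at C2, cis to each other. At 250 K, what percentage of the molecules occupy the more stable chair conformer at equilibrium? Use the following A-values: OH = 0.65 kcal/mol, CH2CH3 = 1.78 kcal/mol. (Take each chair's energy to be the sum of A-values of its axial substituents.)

90.7%

C1 and C2 have opposite parity, so for the cis isomer the two substituents are one axial and one equatorial in each chair.
Chair I (hydroxyl axial, ethyl equatorial): E = 0.65 kcal/mol; chair II (hydroxyl equatorial, ethyl axial): E = 1.78 kcal/mol.
ΔG = 1.13 kcal/mol between the two chairs.
K = exp(ΔG/RT) with R = 1.987×10⁻³ kcal mol⁻¹ K⁻¹ and T = 250 K gives K ≈ 9.73.
Fraction in the lower-energy chair = K/(K+1) = 90.7%.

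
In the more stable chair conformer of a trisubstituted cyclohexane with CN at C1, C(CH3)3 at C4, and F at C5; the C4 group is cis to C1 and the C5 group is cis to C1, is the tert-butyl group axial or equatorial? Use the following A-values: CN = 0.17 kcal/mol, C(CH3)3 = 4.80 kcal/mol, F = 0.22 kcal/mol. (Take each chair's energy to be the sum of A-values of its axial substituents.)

Chair I (cyano axial, tert-butyl equatorial, fluoro axial): E = 0.39 kcal/mol.
Chair II (cyano equatorial, tert-butyl axial, fluoro equatorial): E = 4.80 kcal/mol.
Chair I is the more stable (lower-energy) conformer, and in that chair the tert-butyl group is equatorial.

equatorial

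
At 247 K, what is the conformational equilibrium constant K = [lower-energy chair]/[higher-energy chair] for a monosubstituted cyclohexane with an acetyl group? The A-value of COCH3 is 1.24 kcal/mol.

One chair has the acetyl group axial (E = 1.24 kcal/mol) and the other has it equatorial (E = 0).
ΔG = 1.24 kcal/mol between the two chairs.
K = exp(ΔG/RT) with R = 1.987×10⁻³ kcal mol⁻¹ K⁻¹ and T = 247 K gives K ≈ 12.5.

K ≈ 12.5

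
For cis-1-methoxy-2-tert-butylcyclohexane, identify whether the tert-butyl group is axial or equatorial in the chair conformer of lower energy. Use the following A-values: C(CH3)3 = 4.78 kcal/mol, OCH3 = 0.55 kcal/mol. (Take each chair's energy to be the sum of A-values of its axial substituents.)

equatorial

C1 and C2 have opposite parity, so for the cis isomer the two substituents are one axial and one equatorial in each chair.
Chair I (tert-butyl axial, methoxy equatorial): E = 4.78 kcal/mol.
Chair II (tert-butyl equatorial, methoxy axial): E = 0.55 kcal/mol.
Chair II is the more stable (lower-energy) conformer, and in that chair the tert-butyl group is equatorial.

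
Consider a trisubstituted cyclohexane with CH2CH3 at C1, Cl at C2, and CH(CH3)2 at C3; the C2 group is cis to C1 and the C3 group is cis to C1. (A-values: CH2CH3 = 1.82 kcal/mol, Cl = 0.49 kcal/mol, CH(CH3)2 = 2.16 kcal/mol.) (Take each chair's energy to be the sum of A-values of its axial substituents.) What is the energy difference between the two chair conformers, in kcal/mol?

3.49 kcal/mol

Chair I (ethyl axial, chloro equatorial, isopropyl axial): E = 3.98 kcal/mol.
Chair II (ethyl equatorial, chloro axial, isopropyl equatorial): E = 0.49 kcal/mol.
ΔE = 3.98 − 0.49 = 3.49 kcal/mol; chair II is more stable.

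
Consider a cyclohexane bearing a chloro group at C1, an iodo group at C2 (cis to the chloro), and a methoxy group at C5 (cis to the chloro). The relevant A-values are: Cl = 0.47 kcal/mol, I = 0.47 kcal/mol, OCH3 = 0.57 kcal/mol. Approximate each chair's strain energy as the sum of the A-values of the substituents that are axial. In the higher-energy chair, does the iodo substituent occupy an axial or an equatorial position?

equatorial

Chair I (chloro axial, iodo equatorial, methoxy axial): E = 1.04 kcal/mol.
Chair II (chloro equatorial, iodo axial, methoxy equatorial): E = 0.47 kcal/mol.
Chair I is the less stable (higher-energy) conformer, and in that chair the iodo group is equatorial.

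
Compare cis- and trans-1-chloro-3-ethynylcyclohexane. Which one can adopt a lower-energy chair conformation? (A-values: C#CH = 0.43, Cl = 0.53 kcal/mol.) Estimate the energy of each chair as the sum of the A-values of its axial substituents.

At 1,3 positions (parity same): cis → (e,e or a,a); trans → (a,e or e,a).
Best chair for cis: E = 0.00 kcal/mol; best chair for trans: E = 0.43 kcal/mol.
The cis isomer is lower by 0.43 kcal/mol.

cis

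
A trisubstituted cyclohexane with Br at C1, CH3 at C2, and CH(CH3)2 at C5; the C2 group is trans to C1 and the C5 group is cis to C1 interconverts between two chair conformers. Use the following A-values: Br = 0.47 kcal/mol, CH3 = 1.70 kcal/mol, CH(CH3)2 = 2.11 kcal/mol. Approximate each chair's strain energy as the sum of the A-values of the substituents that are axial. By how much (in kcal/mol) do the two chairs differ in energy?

Chair I (bromo axial, methyl axial, isopropyl axial): E = 4.28 kcal/mol.
Chair II (bromo equatorial, methyl equatorial, isopropyl equatorial): E = 0.00 kcal/mol.
ΔE = 4.28 − 0.00 = 4.28 kcal/mol; chair II is more stable.

4.28 kcal/mol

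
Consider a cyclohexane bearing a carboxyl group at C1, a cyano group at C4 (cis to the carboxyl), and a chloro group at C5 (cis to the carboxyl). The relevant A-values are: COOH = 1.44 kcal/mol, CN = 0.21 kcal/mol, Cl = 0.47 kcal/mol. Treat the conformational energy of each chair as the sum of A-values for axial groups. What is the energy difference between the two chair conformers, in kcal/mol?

Chair I (carboxyl axial, cyano equatorial, chloro axial): E = 1.91 kcal/mol.
Chair II (carboxyl equatorial, cyano axial, chloro equatorial): E = 0.21 kcal/mol.
ΔE = 1.91 − 0.21 = 1.70 kcal/mol; chair II is more stable.

1.70 kcal/mol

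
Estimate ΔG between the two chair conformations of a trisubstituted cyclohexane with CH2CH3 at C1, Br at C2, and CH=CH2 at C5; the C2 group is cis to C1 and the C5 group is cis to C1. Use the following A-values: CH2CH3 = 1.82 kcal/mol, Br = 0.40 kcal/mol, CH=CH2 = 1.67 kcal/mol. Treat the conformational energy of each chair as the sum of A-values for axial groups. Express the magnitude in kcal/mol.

3.09 kcal/mol

Chair I (ethyl axial, bromo equatorial, vinyl axial): E = 3.49 kcal/mol.
Chair II (ethyl equatorial, bromo axial, vinyl equatorial): E = 0.40 kcal/mol.
ΔE = 3.49 − 0.40 = 3.09 kcal/mol; chair II is more stable.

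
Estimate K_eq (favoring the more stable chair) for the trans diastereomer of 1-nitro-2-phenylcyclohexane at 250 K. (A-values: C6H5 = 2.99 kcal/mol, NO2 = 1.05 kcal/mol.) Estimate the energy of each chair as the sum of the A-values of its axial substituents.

C1 and C2 have opposite parity, so for the trans isomer the two substituents are e,e in one chair and a,a in the other.
Chair I (phenyl axial, nitro axial): E = 4.04 kcal/mol; chair II (phenyl equatorial, nitro equatorial): E = 0.00 kcal/mol.
ΔG = 4.04 kcal/mol between the two chairs.
K = exp(ΔG/RT) with R = 1.987×10⁻³ kcal mol⁻¹ K⁻¹ and T = 250 K gives K ≈ 3.4e+03.

K ≈ 3405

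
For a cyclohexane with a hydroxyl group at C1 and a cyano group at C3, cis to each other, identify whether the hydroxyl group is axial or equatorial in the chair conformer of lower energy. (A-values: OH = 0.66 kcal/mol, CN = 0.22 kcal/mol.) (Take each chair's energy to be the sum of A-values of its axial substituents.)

C1 and C3 have the same parity, so for the cis isomer the two substituents are e,e in one chair and a,a in the other.
Chair I (hydroxyl axial, cyano axial): E = 0.88 kcal/mol.
Chair II (hydroxyl equatorial, cyano equatorial): E = 0.00 kcal/mol.
Chair II is the more stable (lower-energy) conformer, and in that chair the hydroxyl group is equatorial.

equatorial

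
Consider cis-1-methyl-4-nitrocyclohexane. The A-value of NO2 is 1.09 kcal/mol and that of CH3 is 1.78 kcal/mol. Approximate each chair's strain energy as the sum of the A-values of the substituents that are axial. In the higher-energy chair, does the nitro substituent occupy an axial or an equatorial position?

C1 and C4 have opposite parity, so for the cis isomer the two substituents are one axial and one equatorial in each chair.
Chair I (nitro axial, methyl equatorial): E = 1.09 kcal/mol.
Chair II (nitro equatorial, methyl axial): E = 1.78 kcal/mol.
Chair II is the less stable (higher-energy) conformer, and in that chair the nitro group is equatorial.

equatorial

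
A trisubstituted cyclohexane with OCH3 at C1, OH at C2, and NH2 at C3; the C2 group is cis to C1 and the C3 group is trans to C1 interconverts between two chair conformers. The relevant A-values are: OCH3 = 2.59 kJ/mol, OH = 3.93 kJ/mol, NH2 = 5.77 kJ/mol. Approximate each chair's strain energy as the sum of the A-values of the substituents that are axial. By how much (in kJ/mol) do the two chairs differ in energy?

7.11 kJ/mol

Chair I (methoxy axial, hydroxyl equatorial, amino equatorial): E = 2.59 kJ/mol.
Chair II (methoxy equatorial, hydroxyl axial, amino axial): E = 9.70 kJ/mol.
ΔE = 9.70 − 2.59 = 7.11 kJ/mol; chair I is more stable.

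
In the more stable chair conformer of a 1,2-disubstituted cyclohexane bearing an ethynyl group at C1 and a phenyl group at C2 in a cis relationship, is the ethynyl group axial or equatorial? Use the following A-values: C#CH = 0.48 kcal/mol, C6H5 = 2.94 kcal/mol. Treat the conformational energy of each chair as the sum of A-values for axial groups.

C1 and C2 have opposite parity, so for the cis isomer the two substituents are one axial and one equatorial in each chair.
Chair I (ethynyl axial, phenyl equatorial): E = 0.48 kcal/mol.
Chair II (ethynyl equatorial, phenyl axial): E = 2.94 kcal/mol.
Chair I is the more stable (lower-energy) conformer, and in that chair the ethynyl group is axial.

axial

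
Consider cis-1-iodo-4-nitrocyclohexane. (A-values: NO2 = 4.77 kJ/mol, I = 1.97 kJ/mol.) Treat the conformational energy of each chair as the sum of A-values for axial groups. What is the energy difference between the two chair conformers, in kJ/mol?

C1 and C4 have opposite parity, so for the cis isomer the two substituents are one axial and one equatorial in each chair.
Chair I (nitro axial, iodo equatorial): E = 4.77 kJ/mol.
Chair II (nitro equatorial, iodo axial): E = 1.97 kJ/mol.
ΔE = 4.77 − 1.97 = 2.80 kJ/mol; chair II is more stable.

2.80 kJ/mol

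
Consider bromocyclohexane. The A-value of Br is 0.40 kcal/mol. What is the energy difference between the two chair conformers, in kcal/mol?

0.40 kcal/mol

A monosubstituted cyclohexane has one chair with the bromo group axial (E = A = 0.40 kcal/mol) and one with it equatorial (E = 0).
ΔE = 0.40 − 0 = 0.40 kcal/mol.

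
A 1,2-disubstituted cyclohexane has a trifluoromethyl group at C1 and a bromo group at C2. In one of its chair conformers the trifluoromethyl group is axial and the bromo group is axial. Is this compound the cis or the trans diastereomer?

C1 and C2 have opposite parity, so their axial bonds point in opposite directions.
With opposite-parity carbons, two substituents on the same face are one axial and one equatorial; opposite faces give both axial or both equatorial.
Here the groups are axial/axial → opposite face → trans.

trans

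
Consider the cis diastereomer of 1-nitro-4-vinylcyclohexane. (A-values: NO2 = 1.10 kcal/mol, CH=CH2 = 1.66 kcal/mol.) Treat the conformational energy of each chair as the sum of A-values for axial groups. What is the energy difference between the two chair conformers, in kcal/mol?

0.56 kcal/mol

C1 and C4 have opposite parity, so for the cis isomer the two substituents are one axial and one equatorial in each chair.
Chair I (nitro axial, vinyl equatorial): E = 1.10 kcal/mol.
Chair II (nitro equatorial, vinyl axial): E = 1.66 kcal/mol.
ΔE = 1.66 − 1.10 = 0.56 kcal/mol; chair I is more stable.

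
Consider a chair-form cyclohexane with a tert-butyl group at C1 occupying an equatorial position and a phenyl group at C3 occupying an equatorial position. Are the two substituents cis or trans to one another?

cis

C1 and C3 have the same parity, so their axial bonds point in the same direction.
With same-parity carbons, two substituents on the same face are both axial or both equatorial; opposite faces give one of each.
Here the groups are equatorial/equatorial → same face → cis.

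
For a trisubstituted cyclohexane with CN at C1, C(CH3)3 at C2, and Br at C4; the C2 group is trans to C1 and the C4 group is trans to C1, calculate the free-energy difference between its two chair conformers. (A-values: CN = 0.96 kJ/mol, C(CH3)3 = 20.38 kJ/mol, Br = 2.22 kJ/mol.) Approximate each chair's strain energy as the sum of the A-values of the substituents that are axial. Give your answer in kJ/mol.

Chair I (cyano axial, tert-butyl axial, bromo axial): E = 23.56 kJ/mol.
Chair II (cyano equatorial, tert-butyl equatorial, bromo equatorial): E = 0.00 kJ/mol.
ΔE = 23.56 − 0.00 = 23.56 kJ/mol; chair II is more stable.

23.56 kJ/mol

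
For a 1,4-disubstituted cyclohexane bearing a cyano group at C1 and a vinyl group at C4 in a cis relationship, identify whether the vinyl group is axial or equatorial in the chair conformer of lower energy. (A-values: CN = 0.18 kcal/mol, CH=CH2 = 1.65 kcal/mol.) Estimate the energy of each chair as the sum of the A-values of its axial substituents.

C1 and C4 have opposite parity, so for the cis isomer the two substituents are one axial and one equatorial in each chair.
Chair I (cyano axial, vinyl equatorial): E = 0.18 kcal/mol.
Chair II (cyano equatorial, vinyl axial): E = 1.65 kcal/mol.
Chair I is the more stable (lower-energy) conformer, and in that chair the vinyl group is equatorial.

equatorial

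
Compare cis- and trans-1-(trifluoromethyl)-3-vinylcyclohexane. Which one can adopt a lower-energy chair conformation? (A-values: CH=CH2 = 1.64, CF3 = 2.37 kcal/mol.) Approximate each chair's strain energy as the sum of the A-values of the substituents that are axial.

At 1,3 positions (parity same): cis → (e,e or a,a); trans → (a,e or e,a).
Best chair for cis: E = 0.00 kcal/mol; best chair for trans: E = 1.64 kcal/mol.
The cis isomer is lower by 1.64 kcal/mol.

cis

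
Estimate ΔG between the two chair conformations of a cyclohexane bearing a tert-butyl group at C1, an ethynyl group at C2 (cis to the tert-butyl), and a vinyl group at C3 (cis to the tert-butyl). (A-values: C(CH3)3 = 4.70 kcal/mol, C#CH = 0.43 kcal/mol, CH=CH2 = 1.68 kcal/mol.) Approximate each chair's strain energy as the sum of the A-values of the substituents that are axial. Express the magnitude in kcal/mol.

Chair I (tert-butyl axial, ethynyl equatorial, vinyl axial): E = 6.38 kcal/mol.
Chair II (tert-butyl equatorial, ethynyl axial, vinyl equatorial): E = 0.43 kcal/mol.
ΔE = 6.38 − 0.43 = 5.95 kcal/mol; chair II is more stable.

5.95 kcal/mol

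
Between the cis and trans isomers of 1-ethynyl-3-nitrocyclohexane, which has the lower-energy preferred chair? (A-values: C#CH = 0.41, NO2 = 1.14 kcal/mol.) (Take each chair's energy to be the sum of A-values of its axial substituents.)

cis

At 1,3 positions (parity same): cis → (e,e or a,a); trans → (a,e or e,a).
Best chair for cis: E = 0.00 kcal/mol; best chair for trans: E = 0.41 kcal/mol.
The cis isomer is lower by 0.41 kcal/mol.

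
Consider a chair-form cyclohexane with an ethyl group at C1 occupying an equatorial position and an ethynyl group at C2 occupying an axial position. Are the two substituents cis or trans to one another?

C1 and C2 have opposite parity, so their axial bonds point in opposite directions.
With opposite-parity carbons, two substituents on the same face are one axial and one equatorial; opposite faces give both axial or both equatorial.
Here the groups are equatorial/axial → same face → cis.

cis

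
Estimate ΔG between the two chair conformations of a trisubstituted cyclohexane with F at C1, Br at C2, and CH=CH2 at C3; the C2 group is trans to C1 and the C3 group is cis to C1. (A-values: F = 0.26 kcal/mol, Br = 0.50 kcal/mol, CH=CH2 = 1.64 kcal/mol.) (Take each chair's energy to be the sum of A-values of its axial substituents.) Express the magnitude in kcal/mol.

Chair I (fluoro axial, bromo axial, vinyl axial): E = 2.40 kcal/mol.
Chair II (fluoro equatorial, bromo equatorial, vinyl equatorial): E = 0.00 kcal/mol.
ΔE = 2.40 − 0.00 = 2.40 kcal/mol; chair II is more stable.

2.40 kcal/mol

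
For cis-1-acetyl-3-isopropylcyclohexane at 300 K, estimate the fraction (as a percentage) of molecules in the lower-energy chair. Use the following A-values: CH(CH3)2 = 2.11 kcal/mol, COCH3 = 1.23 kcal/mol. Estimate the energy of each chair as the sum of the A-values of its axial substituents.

C1 and C3 have the same parity, so for the cis isomer the two substituents are e,e in one chair and a,a in the other.
Chair I (isopropyl axial, acetyl axial): E = 3.34 kcal/mol; chair II (isopropyl equatorial, acetyl equatorial): E = 0.00 kcal/mol.
ΔG = 3.34 kcal/mol between the two chairs.
K = exp(ΔG/RT) with R = 1.987×10⁻³ kcal mol⁻¹ K⁻¹ and T = 300 K gives K ≈ 271.
Fraction in the lower-energy chair = K/(K+1) = 99.6%.

99.6%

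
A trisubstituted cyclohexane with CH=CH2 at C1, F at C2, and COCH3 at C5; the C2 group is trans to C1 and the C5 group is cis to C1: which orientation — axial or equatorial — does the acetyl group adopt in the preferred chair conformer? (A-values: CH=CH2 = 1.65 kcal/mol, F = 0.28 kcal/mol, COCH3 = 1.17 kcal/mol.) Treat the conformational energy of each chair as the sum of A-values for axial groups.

equatorial

Chair I (vinyl axial, fluoro axial, acetyl axial): E = 3.10 kcal/mol.
Chair II (vinyl equatorial, fluoro equatorial, acetyl equatorial): E = 0.00 kcal/mol.
Chair II is the more stable (lower-energy) conformer, and in that chair the acetyl group is equatorial.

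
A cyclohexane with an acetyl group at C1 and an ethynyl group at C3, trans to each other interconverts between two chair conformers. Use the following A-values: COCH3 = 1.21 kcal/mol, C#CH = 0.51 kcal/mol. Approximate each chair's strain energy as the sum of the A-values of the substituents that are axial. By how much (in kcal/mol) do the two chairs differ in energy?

0.70 kcal/mol

C1 and C3 have the same parity, so for the trans isomer the two substituents are one axial and one equatorial in each chair.
Chair I (acetyl axial, ethynyl equatorial): E = 1.21 kcal/mol.
Chair II (acetyl equatorial, ethynyl axial): E = 0.51 kcal/mol.
ΔE = 1.21 − 0.51 = 0.70 kcal/mol; chair II is more stable.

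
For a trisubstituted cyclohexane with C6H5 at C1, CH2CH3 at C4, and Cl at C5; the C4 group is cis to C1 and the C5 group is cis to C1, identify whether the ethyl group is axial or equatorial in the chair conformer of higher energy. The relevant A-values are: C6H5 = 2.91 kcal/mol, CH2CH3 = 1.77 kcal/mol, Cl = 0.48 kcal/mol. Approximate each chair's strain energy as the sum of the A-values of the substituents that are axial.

Chair I (phenyl axial, ethyl equatorial, chloro axial): E = 3.39 kcal/mol.
Chair II (phenyl equatorial, ethyl axial, chloro equatorial): E = 1.77 kcal/mol.
Chair I is the less stable (higher-energy) conformer, and in that chair the ethyl group is equatorial.

equatorial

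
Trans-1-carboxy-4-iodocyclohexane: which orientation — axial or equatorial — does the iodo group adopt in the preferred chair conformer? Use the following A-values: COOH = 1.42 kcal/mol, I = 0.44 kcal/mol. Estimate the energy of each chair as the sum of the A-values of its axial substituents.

C1 and C4 have opposite parity, so for the trans isomer the two substituents are e,e in one chair and a,a in the other.
Chair I (carboxyl axial, iodo axial): E = 1.86 kcal/mol.
Chair II (carboxyl equatorial, iodo equatorial): E = 0.00 kcal/mol.
Chair II is the more stable (lower-energy) conformer, and in that chair the iodo group is equatorial.

equatorial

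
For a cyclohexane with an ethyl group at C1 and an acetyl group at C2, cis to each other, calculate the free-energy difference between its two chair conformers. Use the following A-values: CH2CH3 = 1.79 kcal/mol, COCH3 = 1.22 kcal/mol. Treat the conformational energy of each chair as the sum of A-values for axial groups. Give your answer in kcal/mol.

C1 and C2 have opposite parity, so for the cis isomer the two substituents are one axial and one equatorial in each chair.
Chair I (ethyl axial, acetyl equatorial): E = 1.79 kcal/mol.
Chair II (ethyl equatorial, acetyl axial): E = 1.22 kcal/mol.
ΔE = 1.79 − 1.22 = 0.57 kcal/mol; chair II is more stable.

0.57 kcal/mol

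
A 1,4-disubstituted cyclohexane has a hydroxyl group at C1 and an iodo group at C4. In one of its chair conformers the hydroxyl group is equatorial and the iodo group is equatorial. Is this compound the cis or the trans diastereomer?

trans

C1 and C4 have opposite parity, so their axial bonds point in opposite directions.
With opposite-parity carbons, two substituents on the same face are one axial and one equatorial; opposite faces give both axial or both equatorial.
Here the groups are equatorial/equatorial → opposite face → trans.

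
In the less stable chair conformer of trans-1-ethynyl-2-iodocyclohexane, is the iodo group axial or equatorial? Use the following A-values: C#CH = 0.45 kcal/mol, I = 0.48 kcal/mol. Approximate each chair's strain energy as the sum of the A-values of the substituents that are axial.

axial

C1 and C2 have opposite parity, so for the trans isomer the two substituents are e,e in one chair and a,a in the other.
Chair I (ethynyl axial, iodo axial): E = 0.93 kcal/mol.
Chair II (ethynyl equatorial, iodo equatorial): E = 0.00 kcal/mol.
Chair I is the less stable (higher-energy) conformer, and in that chair the iodo group is axial.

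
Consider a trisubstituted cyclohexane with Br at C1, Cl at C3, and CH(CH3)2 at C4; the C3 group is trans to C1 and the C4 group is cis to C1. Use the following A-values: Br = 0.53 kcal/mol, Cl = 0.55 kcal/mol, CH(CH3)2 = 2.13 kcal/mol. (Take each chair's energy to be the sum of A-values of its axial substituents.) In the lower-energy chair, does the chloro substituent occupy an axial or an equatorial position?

Chair I (bromo axial, chloro equatorial, isopropyl equatorial): E = 0.53 kcal/mol.
Chair II (bromo equatorial, chloro axial, isopropyl axial): E = 2.68 kcal/mol.
Chair I is the more stable (lower-energy) conformer, and in that chair the chloro group is equatorial.

equatorial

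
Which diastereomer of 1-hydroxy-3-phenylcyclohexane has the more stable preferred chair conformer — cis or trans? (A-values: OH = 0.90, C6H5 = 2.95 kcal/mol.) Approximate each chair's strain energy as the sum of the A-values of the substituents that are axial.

At 1,3 positions (parity same): cis → (e,e or a,a); trans → (a,e or e,a).
Best chair for cis: E = 0.00 kcal/mol; best chair for trans: E = 0.90 kcal/mol.
The cis isomer is lower by 0.90 kcal/mol.

cis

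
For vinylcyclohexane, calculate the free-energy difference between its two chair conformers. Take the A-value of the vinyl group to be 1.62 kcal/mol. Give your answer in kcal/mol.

A monosubstituted cyclohexane has one chair with the vinyl group axial (E = A = 1.62 kcal/mol) and one with it equatorial (E = 0).
ΔE = 1.62 − 0 = 1.62 kcal/mol.

1.62 kcal/mol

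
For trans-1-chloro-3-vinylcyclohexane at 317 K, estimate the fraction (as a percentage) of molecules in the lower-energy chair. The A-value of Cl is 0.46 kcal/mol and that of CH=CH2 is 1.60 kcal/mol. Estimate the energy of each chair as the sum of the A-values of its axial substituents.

C1 and C3 have the same parity, so for the trans isomer the two substituents are one axial and one equatorial in each chair.
Chair I (chloro axial, vinyl equatorial): E = 0.46 kcal/mol; chair II (chloro equatorial, vinyl axial): E = 1.60 kcal/mol.
ΔG = 1.14 kcal/mol between the two chairs.
K = exp(ΔG/RT) with R = 1.987×10⁻³ kcal mol⁻¹ K⁻¹ and T = 317 K gives K ≈ 6.11.
Fraction in the lower-energy chair = K/(K+1) = 85.9%.

85.9%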